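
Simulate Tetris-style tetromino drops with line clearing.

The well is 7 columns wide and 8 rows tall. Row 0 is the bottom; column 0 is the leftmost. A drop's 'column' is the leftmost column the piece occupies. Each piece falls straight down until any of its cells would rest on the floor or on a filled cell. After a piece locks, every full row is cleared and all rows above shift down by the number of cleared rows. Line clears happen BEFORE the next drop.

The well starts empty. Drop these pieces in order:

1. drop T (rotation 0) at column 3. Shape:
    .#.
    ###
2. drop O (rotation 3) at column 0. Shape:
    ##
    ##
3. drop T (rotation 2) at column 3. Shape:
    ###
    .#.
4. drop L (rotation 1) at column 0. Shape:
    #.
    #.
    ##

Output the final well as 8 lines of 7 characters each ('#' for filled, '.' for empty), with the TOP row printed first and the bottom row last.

Answer: .......
.......
.......
#......
#..###.
##..#..
##..#..
##.###.

Derivation:
Drop 1: T rot0 at col 3 lands with bottom-row=0; cleared 0 line(s) (total 0); column heights now [0 0 0 1 2 1 0], max=2
Drop 2: O rot3 at col 0 lands with bottom-row=0; cleared 0 line(s) (total 0); column heights now [2 2 0 1 2 1 0], max=2
Drop 3: T rot2 at col 3 lands with bottom-row=2; cleared 0 line(s) (total 0); column heights now [2 2 0 4 4 4 0], max=4
Drop 4: L rot1 at col 0 lands with bottom-row=2; cleared 0 line(s) (total 0); column heights now [5 3 0 4 4 4 0], max=5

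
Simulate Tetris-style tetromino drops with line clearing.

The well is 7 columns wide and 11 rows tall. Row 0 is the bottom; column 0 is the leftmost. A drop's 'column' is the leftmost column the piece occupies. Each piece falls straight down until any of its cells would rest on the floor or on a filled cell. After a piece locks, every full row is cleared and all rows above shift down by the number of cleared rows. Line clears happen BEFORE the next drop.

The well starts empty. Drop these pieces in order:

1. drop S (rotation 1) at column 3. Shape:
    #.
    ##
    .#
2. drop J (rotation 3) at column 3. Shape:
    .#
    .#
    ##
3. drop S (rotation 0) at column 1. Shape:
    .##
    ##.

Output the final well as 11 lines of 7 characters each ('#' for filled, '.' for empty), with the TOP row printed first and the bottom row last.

Answer: .......
.......
.......
.......
.......
....#..
..###..
.####..
...#...
...##..
....#..

Derivation:
Drop 1: S rot1 at col 3 lands with bottom-row=0; cleared 0 line(s) (total 0); column heights now [0 0 0 3 2 0 0], max=3
Drop 2: J rot3 at col 3 lands with bottom-row=3; cleared 0 line(s) (total 0); column heights now [0 0 0 4 6 0 0], max=6
Drop 3: S rot0 at col 1 lands with bottom-row=3; cleared 0 line(s) (total 0); column heights now [0 4 5 5 6 0 0], max=6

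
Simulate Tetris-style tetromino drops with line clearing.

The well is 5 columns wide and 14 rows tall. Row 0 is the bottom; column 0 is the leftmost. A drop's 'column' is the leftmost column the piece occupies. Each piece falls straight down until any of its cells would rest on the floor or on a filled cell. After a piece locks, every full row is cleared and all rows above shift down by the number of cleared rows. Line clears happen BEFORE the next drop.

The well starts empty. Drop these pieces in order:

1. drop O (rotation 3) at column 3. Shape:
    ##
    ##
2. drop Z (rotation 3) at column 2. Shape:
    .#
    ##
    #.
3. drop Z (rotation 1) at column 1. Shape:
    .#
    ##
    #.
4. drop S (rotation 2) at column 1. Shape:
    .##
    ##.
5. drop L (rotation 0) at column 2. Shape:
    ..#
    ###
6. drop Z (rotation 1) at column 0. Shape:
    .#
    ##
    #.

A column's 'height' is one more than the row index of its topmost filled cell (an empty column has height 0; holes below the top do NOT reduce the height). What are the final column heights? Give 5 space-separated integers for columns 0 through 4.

Answer: 7 8 8 8 9

Derivation:
Drop 1: O rot3 at col 3 lands with bottom-row=0; cleared 0 line(s) (total 0); column heights now [0 0 0 2 2], max=2
Drop 2: Z rot3 at col 2 lands with bottom-row=1; cleared 0 line(s) (total 0); column heights now [0 0 3 4 2], max=4
Drop 3: Z rot1 at col 1 lands with bottom-row=2; cleared 0 line(s) (total 0); column heights now [0 4 5 4 2], max=5
Drop 4: S rot2 at col 1 lands with bottom-row=5; cleared 0 line(s) (total 0); column heights now [0 6 7 7 2], max=7
Drop 5: L rot0 at col 2 lands with bottom-row=7; cleared 0 line(s) (total 0); column heights now [0 6 8 8 9], max=9
Drop 6: Z rot1 at col 0 lands with bottom-row=5; cleared 0 line(s) (total 0); column heights now [7 8 8 8 9], max=9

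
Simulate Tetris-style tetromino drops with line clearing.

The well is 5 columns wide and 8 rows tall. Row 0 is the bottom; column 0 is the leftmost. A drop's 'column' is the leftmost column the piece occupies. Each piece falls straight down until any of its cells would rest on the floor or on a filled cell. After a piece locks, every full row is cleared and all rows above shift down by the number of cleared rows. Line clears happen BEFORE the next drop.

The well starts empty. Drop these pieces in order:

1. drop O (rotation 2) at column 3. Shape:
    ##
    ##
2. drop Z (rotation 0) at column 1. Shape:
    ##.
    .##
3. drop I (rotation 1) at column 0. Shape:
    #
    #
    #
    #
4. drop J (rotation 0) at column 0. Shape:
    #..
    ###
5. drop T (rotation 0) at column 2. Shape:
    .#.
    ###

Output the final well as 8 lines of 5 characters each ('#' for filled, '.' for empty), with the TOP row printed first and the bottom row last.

Answer: .....
...#.
#.###
###..
###..
#.##.
#..##
#..##

Derivation:
Drop 1: O rot2 at col 3 lands with bottom-row=0; cleared 0 line(s) (total 0); column heights now [0 0 0 2 2], max=2
Drop 2: Z rot0 at col 1 lands with bottom-row=2; cleared 0 line(s) (total 0); column heights now [0 4 4 3 2], max=4
Drop 3: I rot1 at col 0 lands with bottom-row=0; cleared 0 line(s) (total 0); column heights now [4 4 4 3 2], max=4
Drop 4: J rot0 at col 0 lands with bottom-row=4; cleared 0 line(s) (total 0); column heights now [6 5 5 3 2], max=6
Drop 5: T rot0 at col 2 lands with bottom-row=5; cleared 0 line(s) (total 0); column heights now [6 5 6 7 6], max=7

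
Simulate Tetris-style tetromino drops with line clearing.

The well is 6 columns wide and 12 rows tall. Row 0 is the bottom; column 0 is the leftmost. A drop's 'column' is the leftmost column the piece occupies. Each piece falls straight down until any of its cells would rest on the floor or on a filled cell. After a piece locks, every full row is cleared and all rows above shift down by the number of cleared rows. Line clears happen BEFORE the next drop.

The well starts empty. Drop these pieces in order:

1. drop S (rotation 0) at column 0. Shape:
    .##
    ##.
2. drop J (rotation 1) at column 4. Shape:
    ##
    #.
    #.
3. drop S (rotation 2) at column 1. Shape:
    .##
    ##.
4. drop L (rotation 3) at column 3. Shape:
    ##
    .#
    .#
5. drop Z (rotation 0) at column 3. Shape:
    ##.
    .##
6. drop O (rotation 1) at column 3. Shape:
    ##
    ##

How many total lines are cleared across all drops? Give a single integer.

Drop 1: S rot0 at col 0 lands with bottom-row=0; cleared 0 line(s) (total 0); column heights now [1 2 2 0 0 0], max=2
Drop 2: J rot1 at col 4 lands with bottom-row=0; cleared 0 line(s) (total 0); column heights now [1 2 2 0 3 3], max=3
Drop 3: S rot2 at col 1 lands with bottom-row=2; cleared 0 line(s) (total 0); column heights now [1 3 4 4 3 3], max=4
Drop 4: L rot3 at col 3 lands with bottom-row=3; cleared 0 line(s) (total 0); column heights now [1 3 4 6 6 3], max=6
Drop 5: Z rot0 at col 3 lands with bottom-row=6; cleared 0 line(s) (total 0); column heights now [1 3 4 8 8 7], max=8
Drop 6: O rot1 at col 3 lands with bottom-row=8; cleared 0 line(s) (total 0); column heights now [1 3 4 10 10 7], max=10

Answer: 0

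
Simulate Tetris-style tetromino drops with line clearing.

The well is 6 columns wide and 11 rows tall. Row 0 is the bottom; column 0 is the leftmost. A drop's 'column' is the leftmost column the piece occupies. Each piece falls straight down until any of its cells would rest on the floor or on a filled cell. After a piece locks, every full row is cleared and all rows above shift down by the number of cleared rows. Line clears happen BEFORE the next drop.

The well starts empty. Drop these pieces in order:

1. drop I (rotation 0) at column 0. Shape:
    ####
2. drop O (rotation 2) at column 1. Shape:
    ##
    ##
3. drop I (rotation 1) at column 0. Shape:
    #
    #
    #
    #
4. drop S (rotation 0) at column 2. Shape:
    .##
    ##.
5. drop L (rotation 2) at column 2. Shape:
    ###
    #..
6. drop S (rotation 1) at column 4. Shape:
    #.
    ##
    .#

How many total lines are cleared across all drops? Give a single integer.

Answer: 0

Derivation:
Drop 1: I rot0 at col 0 lands with bottom-row=0; cleared 0 line(s) (total 0); column heights now [1 1 1 1 0 0], max=1
Drop 2: O rot2 at col 1 lands with bottom-row=1; cleared 0 line(s) (total 0); column heights now [1 3 3 1 0 0], max=3
Drop 3: I rot1 at col 0 lands with bottom-row=1; cleared 0 line(s) (total 0); column heights now [5 3 3 1 0 0], max=5
Drop 4: S rot0 at col 2 lands with bottom-row=3; cleared 0 line(s) (total 0); column heights now [5 3 4 5 5 0], max=5
Drop 5: L rot2 at col 2 lands with bottom-row=4; cleared 0 line(s) (total 0); column heights now [5 3 6 6 6 0], max=6
Drop 6: S rot1 at col 4 lands with bottom-row=5; cleared 0 line(s) (total 0); column heights now [5 3 6 6 8 7], max=8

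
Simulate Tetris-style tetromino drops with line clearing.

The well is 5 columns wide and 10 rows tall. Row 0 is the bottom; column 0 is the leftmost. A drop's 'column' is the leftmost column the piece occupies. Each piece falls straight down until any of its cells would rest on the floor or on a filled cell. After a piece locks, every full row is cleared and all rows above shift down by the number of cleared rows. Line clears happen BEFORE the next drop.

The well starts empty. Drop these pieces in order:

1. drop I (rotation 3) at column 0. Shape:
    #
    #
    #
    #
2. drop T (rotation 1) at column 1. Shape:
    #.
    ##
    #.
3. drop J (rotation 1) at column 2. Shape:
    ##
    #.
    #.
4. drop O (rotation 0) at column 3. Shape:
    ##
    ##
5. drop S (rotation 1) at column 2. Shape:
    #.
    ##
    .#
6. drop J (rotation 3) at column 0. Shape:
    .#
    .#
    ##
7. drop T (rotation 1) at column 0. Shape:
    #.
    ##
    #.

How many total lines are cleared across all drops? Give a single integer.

Drop 1: I rot3 at col 0 lands with bottom-row=0; cleared 0 line(s) (total 0); column heights now [4 0 0 0 0], max=4
Drop 2: T rot1 at col 1 lands with bottom-row=0; cleared 0 line(s) (total 0); column heights now [4 3 2 0 0], max=4
Drop 3: J rot1 at col 2 lands with bottom-row=2; cleared 0 line(s) (total 0); column heights now [4 3 5 5 0], max=5
Drop 4: O rot0 at col 3 lands with bottom-row=5; cleared 0 line(s) (total 0); column heights now [4 3 5 7 7], max=7
Drop 5: S rot1 at col 2 lands with bottom-row=7; cleared 0 line(s) (total 0); column heights now [4 3 10 9 7], max=10
Drop 6: J rot3 at col 0 lands with bottom-row=4; cleared 0 line(s) (total 0); column heights now [5 7 10 9 7], max=10
Drop 7: T rot1 at col 0 lands with bottom-row=6; cleared 0 line(s) (total 0); column heights now [9 8 10 9 7], max=10

Answer: 0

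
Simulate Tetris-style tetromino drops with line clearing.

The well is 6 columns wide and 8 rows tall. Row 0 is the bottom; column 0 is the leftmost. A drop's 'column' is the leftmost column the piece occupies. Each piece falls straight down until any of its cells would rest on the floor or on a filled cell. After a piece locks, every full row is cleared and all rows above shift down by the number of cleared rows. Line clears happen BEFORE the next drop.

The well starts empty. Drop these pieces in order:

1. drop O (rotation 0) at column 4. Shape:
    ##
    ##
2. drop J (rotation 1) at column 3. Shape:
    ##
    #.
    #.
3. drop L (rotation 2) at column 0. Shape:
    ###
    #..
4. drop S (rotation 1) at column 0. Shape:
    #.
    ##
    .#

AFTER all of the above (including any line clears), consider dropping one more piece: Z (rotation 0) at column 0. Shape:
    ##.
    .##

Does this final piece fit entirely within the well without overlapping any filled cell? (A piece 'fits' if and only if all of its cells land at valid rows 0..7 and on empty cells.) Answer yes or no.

Drop 1: O rot0 at col 4 lands with bottom-row=0; cleared 0 line(s) (total 0); column heights now [0 0 0 0 2 2], max=2
Drop 2: J rot1 at col 3 lands with bottom-row=0; cleared 0 line(s) (total 0); column heights now [0 0 0 3 3 2], max=3
Drop 3: L rot2 at col 0 lands with bottom-row=0; cleared 1 line(s) (total 1); column heights now [1 0 0 2 2 1], max=2
Drop 4: S rot1 at col 0 lands with bottom-row=0; cleared 0 line(s) (total 1); column heights now [3 2 0 2 2 1], max=3
Test piece Z rot0 at col 0 (width 3): heights before test = [3 2 0 2 2 1]; fits = True

Answer: yes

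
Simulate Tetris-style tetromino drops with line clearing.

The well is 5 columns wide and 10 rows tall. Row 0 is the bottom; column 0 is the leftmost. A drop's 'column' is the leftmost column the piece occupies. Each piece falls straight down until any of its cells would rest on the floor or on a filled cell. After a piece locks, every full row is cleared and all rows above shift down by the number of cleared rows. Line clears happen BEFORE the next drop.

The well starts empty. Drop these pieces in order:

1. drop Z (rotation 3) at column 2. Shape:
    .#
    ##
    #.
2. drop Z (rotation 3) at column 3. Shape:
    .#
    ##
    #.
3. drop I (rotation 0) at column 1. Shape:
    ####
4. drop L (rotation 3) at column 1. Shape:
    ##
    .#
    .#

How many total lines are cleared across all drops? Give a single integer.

Drop 1: Z rot3 at col 2 lands with bottom-row=0; cleared 0 line(s) (total 0); column heights now [0 0 2 3 0], max=3
Drop 2: Z rot3 at col 3 lands with bottom-row=3; cleared 0 line(s) (total 0); column heights now [0 0 2 5 6], max=6
Drop 3: I rot0 at col 1 lands with bottom-row=6; cleared 0 line(s) (total 0); column heights now [0 7 7 7 7], max=7
Drop 4: L rot3 at col 1 lands with bottom-row=7; cleared 0 line(s) (total 0); column heights now [0 10 10 7 7], max=10

Answer: 0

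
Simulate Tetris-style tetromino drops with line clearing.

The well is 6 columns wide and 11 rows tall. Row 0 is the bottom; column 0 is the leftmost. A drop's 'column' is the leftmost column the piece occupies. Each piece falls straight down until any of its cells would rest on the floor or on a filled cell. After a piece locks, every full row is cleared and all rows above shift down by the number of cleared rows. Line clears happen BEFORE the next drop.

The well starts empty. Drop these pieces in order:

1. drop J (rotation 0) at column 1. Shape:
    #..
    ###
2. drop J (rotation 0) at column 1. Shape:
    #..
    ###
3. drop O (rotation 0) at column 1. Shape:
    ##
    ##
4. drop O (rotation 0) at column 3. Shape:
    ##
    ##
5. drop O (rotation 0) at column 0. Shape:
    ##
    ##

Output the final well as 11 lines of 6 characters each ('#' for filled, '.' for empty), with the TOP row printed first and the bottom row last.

Drop 1: J rot0 at col 1 lands with bottom-row=0; cleared 0 line(s) (total 0); column heights now [0 2 1 1 0 0], max=2
Drop 2: J rot0 at col 1 lands with bottom-row=2; cleared 0 line(s) (total 0); column heights now [0 4 3 3 0 0], max=4
Drop 3: O rot0 at col 1 lands with bottom-row=4; cleared 0 line(s) (total 0); column heights now [0 6 6 3 0 0], max=6
Drop 4: O rot0 at col 3 lands with bottom-row=3; cleared 0 line(s) (total 0); column heights now [0 6 6 5 5 0], max=6
Drop 5: O rot0 at col 0 lands with bottom-row=6; cleared 0 line(s) (total 0); column heights now [8 8 6 5 5 0], max=8

Answer: ......
......
......
##....
##....
.##...
.####.
.#.##.
.###..
.#....
.###..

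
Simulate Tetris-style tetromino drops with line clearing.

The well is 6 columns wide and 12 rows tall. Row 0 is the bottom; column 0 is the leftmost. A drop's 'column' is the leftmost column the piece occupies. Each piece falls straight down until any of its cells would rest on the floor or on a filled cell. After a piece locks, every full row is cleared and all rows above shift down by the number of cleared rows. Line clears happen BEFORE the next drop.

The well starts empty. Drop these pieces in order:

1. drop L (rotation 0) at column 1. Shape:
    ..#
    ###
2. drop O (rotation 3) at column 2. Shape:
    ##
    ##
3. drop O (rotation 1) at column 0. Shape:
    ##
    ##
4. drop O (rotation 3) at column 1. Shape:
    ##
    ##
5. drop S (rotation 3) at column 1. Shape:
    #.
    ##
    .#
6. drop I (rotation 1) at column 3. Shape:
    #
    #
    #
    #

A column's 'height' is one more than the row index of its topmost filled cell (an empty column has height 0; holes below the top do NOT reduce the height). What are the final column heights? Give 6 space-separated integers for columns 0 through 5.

Answer: 3 9 8 8 0 0

Derivation:
Drop 1: L rot0 at col 1 lands with bottom-row=0; cleared 0 line(s) (total 0); column heights now [0 1 1 2 0 0], max=2
Drop 2: O rot3 at col 2 lands with bottom-row=2; cleared 0 line(s) (total 0); column heights now [0 1 4 4 0 0], max=4
Drop 3: O rot1 at col 0 lands with bottom-row=1; cleared 0 line(s) (total 0); column heights now [3 3 4 4 0 0], max=4
Drop 4: O rot3 at col 1 lands with bottom-row=4; cleared 0 line(s) (total 0); column heights now [3 6 6 4 0 0], max=6
Drop 5: S rot3 at col 1 lands with bottom-row=6; cleared 0 line(s) (total 0); column heights now [3 9 8 4 0 0], max=9
Drop 6: I rot1 at col 3 lands with bottom-row=4; cleared 0 line(s) (total 0); column heights now [3 9 8 8 0 0], max=9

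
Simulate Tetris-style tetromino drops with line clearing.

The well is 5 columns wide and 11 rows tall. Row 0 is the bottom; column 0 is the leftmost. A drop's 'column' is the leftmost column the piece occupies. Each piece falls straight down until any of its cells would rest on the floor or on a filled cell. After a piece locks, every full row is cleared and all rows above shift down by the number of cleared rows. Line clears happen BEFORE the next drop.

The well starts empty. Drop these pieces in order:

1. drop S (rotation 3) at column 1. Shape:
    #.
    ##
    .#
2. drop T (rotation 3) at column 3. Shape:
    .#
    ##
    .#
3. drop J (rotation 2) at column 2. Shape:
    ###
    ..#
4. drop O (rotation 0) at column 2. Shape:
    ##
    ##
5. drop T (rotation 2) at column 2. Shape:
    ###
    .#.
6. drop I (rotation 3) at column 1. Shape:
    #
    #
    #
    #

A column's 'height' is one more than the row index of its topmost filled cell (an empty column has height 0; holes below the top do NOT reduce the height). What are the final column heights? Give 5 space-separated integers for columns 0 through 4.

Drop 1: S rot3 at col 1 lands with bottom-row=0; cleared 0 line(s) (total 0); column heights now [0 3 2 0 0], max=3
Drop 2: T rot3 at col 3 lands with bottom-row=0; cleared 0 line(s) (total 0); column heights now [0 3 2 2 3], max=3
Drop 3: J rot2 at col 2 lands with bottom-row=3; cleared 0 line(s) (total 0); column heights now [0 3 5 5 5], max=5
Drop 4: O rot0 at col 2 lands with bottom-row=5; cleared 0 line(s) (total 0); column heights now [0 3 7 7 5], max=7
Drop 5: T rot2 at col 2 lands with bottom-row=7; cleared 0 line(s) (total 0); column heights now [0 3 9 9 9], max=9
Drop 6: I rot3 at col 1 lands with bottom-row=3; cleared 0 line(s) (total 0); column heights now [0 7 9 9 9], max=9

Answer: 0 7 9 9 9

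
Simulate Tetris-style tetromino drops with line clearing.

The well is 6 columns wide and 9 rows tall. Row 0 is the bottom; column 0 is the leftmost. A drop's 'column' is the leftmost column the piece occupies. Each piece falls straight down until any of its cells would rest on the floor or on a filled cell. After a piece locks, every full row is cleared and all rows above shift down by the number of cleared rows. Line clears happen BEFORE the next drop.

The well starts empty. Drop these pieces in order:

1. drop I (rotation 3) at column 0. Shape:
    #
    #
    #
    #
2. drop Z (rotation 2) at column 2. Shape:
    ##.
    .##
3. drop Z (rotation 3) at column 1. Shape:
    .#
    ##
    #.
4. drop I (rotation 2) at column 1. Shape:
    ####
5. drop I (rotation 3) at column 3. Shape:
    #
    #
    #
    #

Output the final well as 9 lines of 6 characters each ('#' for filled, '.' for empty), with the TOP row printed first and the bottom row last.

Drop 1: I rot3 at col 0 lands with bottom-row=0; cleared 0 line(s) (total 0); column heights now [4 0 0 0 0 0], max=4
Drop 2: Z rot2 at col 2 lands with bottom-row=0; cleared 0 line(s) (total 0); column heights now [4 0 2 2 1 0], max=4
Drop 3: Z rot3 at col 1 lands with bottom-row=1; cleared 0 line(s) (total 0); column heights now [4 3 4 2 1 0], max=4
Drop 4: I rot2 at col 1 lands with bottom-row=4; cleared 0 line(s) (total 0); column heights now [4 5 5 5 5 0], max=5
Drop 5: I rot3 at col 3 lands with bottom-row=5; cleared 0 line(s) (total 0); column heights now [4 5 5 9 5 0], max=9

Answer: ...#..
...#..
...#..
...#..
.####.
#.#...
###...
####..
#..##.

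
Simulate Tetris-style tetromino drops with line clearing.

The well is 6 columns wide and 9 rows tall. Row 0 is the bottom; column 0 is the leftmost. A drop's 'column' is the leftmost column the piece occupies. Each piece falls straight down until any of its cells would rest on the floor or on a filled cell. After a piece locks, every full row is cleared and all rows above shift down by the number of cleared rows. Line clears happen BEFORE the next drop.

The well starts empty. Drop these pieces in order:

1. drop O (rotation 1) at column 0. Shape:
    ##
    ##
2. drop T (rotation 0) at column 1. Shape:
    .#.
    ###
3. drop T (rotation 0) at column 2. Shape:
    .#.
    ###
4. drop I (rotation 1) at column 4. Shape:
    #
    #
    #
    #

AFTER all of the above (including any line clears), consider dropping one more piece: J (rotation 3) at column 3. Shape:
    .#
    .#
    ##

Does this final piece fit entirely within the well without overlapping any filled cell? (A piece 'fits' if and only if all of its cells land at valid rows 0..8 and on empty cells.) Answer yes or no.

Drop 1: O rot1 at col 0 lands with bottom-row=0; cleared 0 line(s) (total 0); column heights now [2 2 0 0 0 0], max=2
Drop 2: T rot0 at col 1 lands with bottom-row=2; cleared 0 line(s) (total 0); column heights now [2 3 4 3 0 0], max=4
Drop 3: T rot0 at col 2 lands with bottom-row=4; cleared 0 line(s) (total 0); column heights now [2 3 5 6 5 0], max=6
Drop 4: I rot1 at col 4 lands with bottom-row=5; cleared 0 line(s) (total 0); column heights now [2 3 5 6 9 0], max=9
Test piece J rot3 at col 3 (width 2): heights before test = [2 3 5 6 9 0]; fits = False

Answer: no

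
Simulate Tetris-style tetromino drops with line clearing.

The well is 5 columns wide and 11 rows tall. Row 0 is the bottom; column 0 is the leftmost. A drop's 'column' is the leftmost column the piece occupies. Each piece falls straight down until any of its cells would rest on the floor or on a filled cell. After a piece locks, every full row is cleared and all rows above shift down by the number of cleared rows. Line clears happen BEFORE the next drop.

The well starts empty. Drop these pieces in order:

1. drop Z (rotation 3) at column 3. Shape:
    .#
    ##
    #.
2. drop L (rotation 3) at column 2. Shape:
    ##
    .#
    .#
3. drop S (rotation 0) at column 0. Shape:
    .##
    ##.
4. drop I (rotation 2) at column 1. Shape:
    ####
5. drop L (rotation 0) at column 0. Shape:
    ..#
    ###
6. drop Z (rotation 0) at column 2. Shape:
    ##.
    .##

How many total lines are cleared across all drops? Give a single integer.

Drop 1: Z rot3 at col 3 lands with bottom-row=0; cleared 0 line(s) (total 0); column heights now [0 0 0 2 3], max=3
Drop 2: L rot3 at col 2 lands with bottom-row=2; cleared 0 line(s) (total 0); column heights now [0 0 5 5 3], max=5
Drop 3: S rot0 at col 0 lands with bottom-row=4; cleared 0 line(s) (total 0); column heights now [5 6 6 5 3], max=6
Drop 4: I rot2 at col 1 lands with bottom-row=6; cleared 0 line(s) (total 0); column heights now [5 7 7 7 7], max=7
Drop 5: L rot0 at col 0 lands with bottom-row=7; cleared 0 line(s) (total 0); column heights now [8 8 9 7 7], max=9
Drop 6: Z rot0 at col 2 lands with bottom-row=8; cleared 0 line(s) (total 0); column heights now [8 8 10 10 9], max=10

Answer: 0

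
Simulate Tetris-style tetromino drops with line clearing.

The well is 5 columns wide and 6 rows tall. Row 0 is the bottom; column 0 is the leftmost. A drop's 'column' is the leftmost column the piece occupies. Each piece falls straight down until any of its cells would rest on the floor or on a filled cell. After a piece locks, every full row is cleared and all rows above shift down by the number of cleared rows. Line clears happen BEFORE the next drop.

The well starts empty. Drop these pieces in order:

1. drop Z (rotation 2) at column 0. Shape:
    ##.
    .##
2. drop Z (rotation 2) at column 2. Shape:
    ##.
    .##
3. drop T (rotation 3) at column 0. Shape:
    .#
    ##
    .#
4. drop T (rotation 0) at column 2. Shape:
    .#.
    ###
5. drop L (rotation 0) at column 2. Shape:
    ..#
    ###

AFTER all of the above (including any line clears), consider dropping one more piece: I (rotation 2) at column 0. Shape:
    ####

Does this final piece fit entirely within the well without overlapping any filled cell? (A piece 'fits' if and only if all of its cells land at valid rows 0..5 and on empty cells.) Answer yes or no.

Answer: yes

Derivation:
Drop 1: Z rot2 at col 0 lands with bottom-row=0; cleared 0 line(s) (total 0); column heights now [2 2 1 0 0], max=2
Drop 2: Z rot2 at col 2 lands with bottom-row=0; cleared 0 line(s) (total 0); column heights now [2 2 2 2 1], max=2
Drop 3: T rot3 at col 0 lands with bottom-row=2; cleared 0 line(s) (total 0); column heights now [4 5 2 2 1], max=5
Drop 4: T rot0 at col 2 lands with bottom-row=2; cleared 0 line(s) (total 0); column heights now [4 5 3 4 3], max=5
Drop 5: L rot0 at col 2 lands with bottom-row=4; cleared 0 line(s) (total 0); column heights now [4 5 5 5 6], max=6
Test piece I rot2 at col 0 (width 4): heights before test = [4 5 5 5 6]; fits = True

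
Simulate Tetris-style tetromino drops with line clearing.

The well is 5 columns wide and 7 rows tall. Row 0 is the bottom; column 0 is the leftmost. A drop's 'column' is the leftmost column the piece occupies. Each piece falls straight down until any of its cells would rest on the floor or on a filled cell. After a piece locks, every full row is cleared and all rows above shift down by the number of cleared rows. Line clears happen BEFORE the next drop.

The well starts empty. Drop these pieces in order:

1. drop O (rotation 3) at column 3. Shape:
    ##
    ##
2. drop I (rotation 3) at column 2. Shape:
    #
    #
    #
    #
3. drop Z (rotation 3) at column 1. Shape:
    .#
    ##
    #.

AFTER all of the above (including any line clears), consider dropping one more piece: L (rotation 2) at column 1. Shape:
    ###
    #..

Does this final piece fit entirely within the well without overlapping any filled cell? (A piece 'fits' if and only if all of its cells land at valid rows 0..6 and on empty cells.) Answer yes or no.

Drop 1: O rot3 at col 3 lands with bottom-row=0; cleared 0 line(s) (total 0); column heights now [0 0 0 2 2], max=2
Drop 2: I rot3 at col 2 lands with bottom-row=0; cleared 0 line(s) (total 0); column heights now [0 0 4 2 2], max=4
Drop 3: Z rot3 at col 1 lands with bottom-row=3; cleared 0 line(s) (total 0); column heights now [0 5 6 2 2], max=6
Test piece L rot2 at col 1 (width 3): heights before test = [0 5 6 2 2]; fits = True

Answer: yes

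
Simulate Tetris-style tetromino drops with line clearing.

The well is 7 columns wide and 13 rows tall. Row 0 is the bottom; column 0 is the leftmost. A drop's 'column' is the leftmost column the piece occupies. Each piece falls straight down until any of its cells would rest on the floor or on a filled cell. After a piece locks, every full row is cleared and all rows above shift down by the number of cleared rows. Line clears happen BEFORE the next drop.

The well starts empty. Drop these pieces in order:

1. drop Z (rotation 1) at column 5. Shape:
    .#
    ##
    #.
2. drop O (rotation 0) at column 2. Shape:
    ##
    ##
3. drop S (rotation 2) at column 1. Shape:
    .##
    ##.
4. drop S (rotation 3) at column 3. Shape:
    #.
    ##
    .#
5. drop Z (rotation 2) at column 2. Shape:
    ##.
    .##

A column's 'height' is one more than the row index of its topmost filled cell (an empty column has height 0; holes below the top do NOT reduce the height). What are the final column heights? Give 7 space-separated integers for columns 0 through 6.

Drop 1: Z rot1 at col 5 lands with bottom-row=0; cleared 0 line(s) (total 0); column heights now [0 0 0 0 0 2 3], max=3
Drop 2: O rot0 at col 2 lands with bottom-row=0; cleared 0 line(s) (total 0); column heights now [0 0 2 2 0 2 3], max=3
Drop 3: S rot2 at col 1 lands with bottom-row=2; cleared 0 line(s) (total 0); column heights now [0 3 4 4 0 2 3], max=4
Drop 4: S rot3 at col 3 lands with bottom-row=3; cleared 0 line(s) (total 0); column heights now [0 3 4 6 5 2 3], max=6
Drop 5: Z rot2 at col 2 lands with bottom-row=6; cleared 0 line(s) (total 0); column heights now [0 3 8 8 7 2 3], max=8

Answer: 0 3 8 8 7 2 3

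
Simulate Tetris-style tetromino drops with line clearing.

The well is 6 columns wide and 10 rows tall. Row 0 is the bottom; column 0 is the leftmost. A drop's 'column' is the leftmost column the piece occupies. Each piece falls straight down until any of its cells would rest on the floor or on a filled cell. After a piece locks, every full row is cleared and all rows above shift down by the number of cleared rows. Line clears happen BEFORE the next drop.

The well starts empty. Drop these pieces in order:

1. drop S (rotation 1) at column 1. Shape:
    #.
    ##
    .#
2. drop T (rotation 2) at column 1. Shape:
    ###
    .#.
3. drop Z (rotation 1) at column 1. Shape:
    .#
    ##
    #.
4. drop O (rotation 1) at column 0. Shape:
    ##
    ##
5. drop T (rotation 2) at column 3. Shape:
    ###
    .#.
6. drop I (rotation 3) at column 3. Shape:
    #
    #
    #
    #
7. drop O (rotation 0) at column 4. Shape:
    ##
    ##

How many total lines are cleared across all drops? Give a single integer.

Drop 1: S rot1 at col 1 lands with bottom-row=0; cleared 0 line(s) (total 0); column heights now [0 3 2 0 0 0], max=3
Drop 2: T rot2 at col 1 lands with bottom-row=2; cleared 0 line(s) (total 0); column heights now [0 4 4 4 0 0], max=4
Drop 3: Z rot1 at col 1 lands with bottom-row=4; cleared 0 line(s) (total 0); column heights now [0 6 7 4 0 0], max=7
Drop 4: O rot1 at col 0 lands with bottom-row=6; cleared 0 line(s) (total 0); column heights now [8 8 7 4 0 0], max=8
Drop 5: T rot2 at col 3 lands with bottom-row=3; cleared 0 line(s) (total 0); column heights now [8 8 7 5 5 5], max=8
Drop 6: I rot3 at col 3 lands with bottom-row=5; cleared 0 line(s) (total 0); column heights now [8 8 7 9 5 5], max=9
Drop 7: O rot0 at col 4 lands with bottom-row=5; cleared 1 line(s) (total 1); column heights now [7 7 6 8 6 6], max=8

Answer: 1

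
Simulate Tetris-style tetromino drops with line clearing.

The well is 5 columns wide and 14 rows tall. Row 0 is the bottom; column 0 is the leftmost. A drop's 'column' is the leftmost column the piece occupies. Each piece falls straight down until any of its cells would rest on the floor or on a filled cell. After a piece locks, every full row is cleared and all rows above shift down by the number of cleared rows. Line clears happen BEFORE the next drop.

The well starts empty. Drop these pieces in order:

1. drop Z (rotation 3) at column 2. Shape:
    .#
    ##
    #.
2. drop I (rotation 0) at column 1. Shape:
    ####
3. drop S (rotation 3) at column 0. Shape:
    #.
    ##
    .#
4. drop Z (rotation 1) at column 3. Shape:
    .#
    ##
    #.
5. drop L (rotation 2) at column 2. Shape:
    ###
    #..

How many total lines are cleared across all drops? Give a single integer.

Answer: 0

Derivation:
Drop 1: Z rot3 at col 2 lands with bottom-row=0; cleared 0 line(s) (total 0); column heights now [0 0 2 3 0], max=3
Drop 2: I rot0 at col 1 lands with bottom-row=3; cleared 0 line(s) (total 0); column heights now [0 4 4 4 4], max=4
Drop 3: S rot3 at col 0 lands with bottom-row=4; cleared 0 line(s) (total 0); column heights now [7 6 4 4 4], max=7
Drop 4: Z rot1 at col 3 lands with bottom-row=4; cleared 0 line(s) (total 0); column heights now [7 6 4 6 7], max=7
Drop 5: L rot2 at col 2 lands with bottom-row=6; cleared 0 line(s) (total 0); column heights now [7 6 8 8 8], max=8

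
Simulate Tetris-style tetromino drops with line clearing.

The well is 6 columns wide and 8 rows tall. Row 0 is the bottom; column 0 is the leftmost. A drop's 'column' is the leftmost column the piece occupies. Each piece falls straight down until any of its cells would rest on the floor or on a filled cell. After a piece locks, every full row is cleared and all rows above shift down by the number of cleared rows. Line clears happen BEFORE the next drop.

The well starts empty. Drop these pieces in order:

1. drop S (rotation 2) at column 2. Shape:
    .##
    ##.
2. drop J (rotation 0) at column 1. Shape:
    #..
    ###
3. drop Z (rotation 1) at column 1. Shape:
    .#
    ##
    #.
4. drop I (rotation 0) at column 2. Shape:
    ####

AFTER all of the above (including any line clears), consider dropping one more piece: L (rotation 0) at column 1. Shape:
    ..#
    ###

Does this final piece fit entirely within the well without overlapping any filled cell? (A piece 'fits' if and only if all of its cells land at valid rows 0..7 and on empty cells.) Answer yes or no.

Answer: no

Derivation:
Drop 1: S rot2 at col 2 lands with bottom-row=0; cleared 0 line(s) (total 0); column heights now [0 0 1 2 2 0], max=2
Drop 2: J rot0 at col 1 lands with bottom-row=2; cleared 0 line(s) (total 0); column heights now [0 4 3 3 2 0], max=4
Drop 3: Z rot1 at col 1 lands with bottom-row=4; cleared 0 line(s) (total 0); column heights now [0 6 7 3 2 0], max=7
Drop 4: I rot0 at col 2 lands with bottom-row=7; cleared 0 line(s) (total 0); column heights now [0 6 8 8 8 8], max=8
Test piece L rot0 at col 1 (width 3): heights before test = [0 6 8 8 8 8]; fits = False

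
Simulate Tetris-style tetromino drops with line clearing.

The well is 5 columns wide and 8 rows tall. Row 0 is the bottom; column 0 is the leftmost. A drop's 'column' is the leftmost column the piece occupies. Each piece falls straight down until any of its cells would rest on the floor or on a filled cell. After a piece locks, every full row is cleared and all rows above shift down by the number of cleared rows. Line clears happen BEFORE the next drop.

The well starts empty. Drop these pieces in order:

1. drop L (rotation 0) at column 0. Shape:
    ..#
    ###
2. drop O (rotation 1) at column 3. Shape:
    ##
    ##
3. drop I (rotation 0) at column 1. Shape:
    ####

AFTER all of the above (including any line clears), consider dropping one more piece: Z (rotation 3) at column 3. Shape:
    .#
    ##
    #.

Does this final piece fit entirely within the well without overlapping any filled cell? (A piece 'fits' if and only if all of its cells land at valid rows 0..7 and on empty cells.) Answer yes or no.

Drop 1: L rot0 at col 0 lands with bottom-row=0; cleared 0 line(s) (total 0); column heights now [1 1 2 0 0], max=2
Drop 2: O rot1 at col 3 lands with bottom-row=0; cleared 1 line(s) (total 1); column heights now [0 0 1 1 1], max=1
Drop 3: I rot0 at col 1 lands with bottom-row=1; cleared 0 line(s) (total 1); column heights now [0 2 2 2 2], max=2
Test piece Z rot3 at col 3 (width 2): heights before test = [0 2 2 2 2]; fits = True

Answer: yes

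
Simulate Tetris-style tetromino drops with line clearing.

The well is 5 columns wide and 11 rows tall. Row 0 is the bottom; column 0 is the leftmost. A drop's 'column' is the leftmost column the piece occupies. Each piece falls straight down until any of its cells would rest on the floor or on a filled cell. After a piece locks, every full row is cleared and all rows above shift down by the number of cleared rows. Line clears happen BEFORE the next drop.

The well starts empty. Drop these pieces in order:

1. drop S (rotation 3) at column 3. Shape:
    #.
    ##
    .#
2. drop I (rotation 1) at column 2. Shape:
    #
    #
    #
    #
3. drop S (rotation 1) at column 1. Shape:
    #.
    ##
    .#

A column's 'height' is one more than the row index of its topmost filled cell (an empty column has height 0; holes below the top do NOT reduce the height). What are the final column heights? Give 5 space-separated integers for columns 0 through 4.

Answer: 0 7 6 3 2

Derivation:
Drop 1: S rot3 at col 3 lands with bottom-row=0; cleared 0 line(s) (total 0); column heights now [0 0 0 3 2], max=3
Drop 2: I rot1 at col 2 lands with bottom-row=0; cleared 0 line(s) (total 0); column heights now [0 0 4 3 2], max=4
Drop 3: S rot1 at col 1 lands with bottom-row=4; cleared 0 line(s) (total 0); column heights now [0 7 6 3 2], max=7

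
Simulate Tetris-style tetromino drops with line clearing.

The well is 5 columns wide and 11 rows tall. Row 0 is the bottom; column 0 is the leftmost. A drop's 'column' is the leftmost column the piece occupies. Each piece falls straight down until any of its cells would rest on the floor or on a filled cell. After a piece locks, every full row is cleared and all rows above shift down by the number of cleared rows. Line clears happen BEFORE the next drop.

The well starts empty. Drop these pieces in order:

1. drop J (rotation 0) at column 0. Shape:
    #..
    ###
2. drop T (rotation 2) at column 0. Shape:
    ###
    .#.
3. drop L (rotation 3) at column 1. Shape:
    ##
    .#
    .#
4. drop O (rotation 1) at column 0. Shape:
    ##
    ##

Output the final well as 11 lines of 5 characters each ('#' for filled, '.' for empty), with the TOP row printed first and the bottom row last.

Drop 1: J rot0 at col 0 lands with bottom-row=0; cleared 0 line(s) (total 0); column heights now [2 1 1 0 0], max=2
Drop 2: T rot2 at col 0 lands with bottom-row=1; cleared 0 line(s) (total 0); column heights now [3 3 3 0 0], max=3
Drop 3: L rot3 at col 1 lands with bottom-row=3; cleared 0 line(s) (total 0); column heights now [3 6 6 0 0], max=6
Drop 4: O rot1 at col 0 lands with bottom-row=6; cleared 0 line(s) (total 0); column heights now [8 8 6 0 0], max=8

Answer: .....
.....
.....
##...
##...
.##..
..#..
..#..
###..
##...
###..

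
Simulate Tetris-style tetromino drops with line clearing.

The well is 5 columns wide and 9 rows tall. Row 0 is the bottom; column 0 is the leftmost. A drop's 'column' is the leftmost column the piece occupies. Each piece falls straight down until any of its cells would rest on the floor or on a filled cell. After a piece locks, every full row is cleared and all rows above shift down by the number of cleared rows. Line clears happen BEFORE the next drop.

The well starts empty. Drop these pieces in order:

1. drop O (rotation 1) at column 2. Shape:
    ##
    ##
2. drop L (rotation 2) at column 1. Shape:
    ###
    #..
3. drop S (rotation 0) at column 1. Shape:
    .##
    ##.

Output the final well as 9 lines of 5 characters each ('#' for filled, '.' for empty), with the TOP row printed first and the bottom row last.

Drop 1: O rot1 at col 2 lands with bottom-row=0; cleared 0 line(s) (total 0); column heights now [0 0 2 2 0], max=2
Drop 2: L rot2 at col 1 lands with bottom-row=1; cleared 0 line(s) (total 0); column heights now [0 3 3 3 0], max=3
Drop 3: S rot0 at col 1 lands with bottom-row=3; cleared 0 line(s) (total 0); column heights now [0 4 5 5 0], max=5

Answer: .....
.....
.....
.....
..##.
.##..
.###.
.###.
..##.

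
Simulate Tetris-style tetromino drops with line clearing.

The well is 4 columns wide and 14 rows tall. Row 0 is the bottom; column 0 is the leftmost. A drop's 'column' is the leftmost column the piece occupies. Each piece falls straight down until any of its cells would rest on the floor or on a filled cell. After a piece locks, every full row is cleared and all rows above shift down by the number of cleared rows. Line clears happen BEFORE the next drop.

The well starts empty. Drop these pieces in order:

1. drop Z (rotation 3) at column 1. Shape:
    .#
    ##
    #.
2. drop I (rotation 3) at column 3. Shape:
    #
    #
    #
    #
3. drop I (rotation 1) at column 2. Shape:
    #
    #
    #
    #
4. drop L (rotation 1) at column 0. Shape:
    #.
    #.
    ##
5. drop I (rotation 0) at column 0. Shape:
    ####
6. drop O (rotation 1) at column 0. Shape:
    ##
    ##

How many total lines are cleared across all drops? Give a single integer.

Drop 1: Z rot3 at col 1 lands with bottom-row=0; cleared 0 line(s) (total 0); column heights now [0 2 3 0], max=3
Drop 2: I rot3 at col 3 lands with bottom-row=0; cleared 0 line(s) (total 0); column heights now [0 2 3 4], max=4
Drop 3: I rot1 at col 2 lands with bottom-row=3; cleared 0 line(s) (total 0); column heights now [0 2 7 4], max=7
Drop 4: L rot1 at col 0 lands with bottom-row=2; cleared 1 line(s) (total 1); column heights now [4 2 6 3], max=6
Drop 5: I rot0 at col 0 lands with bottom-row=6; cleared 1 line(s) (total 2); column heights now [4 2 6 3], max=6
Drop 6: O rot1 at col 0 lands with bottom-row=4; cleared 0 line(s) (total 2); column heights now [6 6 6 3], max=6

Answer: 2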